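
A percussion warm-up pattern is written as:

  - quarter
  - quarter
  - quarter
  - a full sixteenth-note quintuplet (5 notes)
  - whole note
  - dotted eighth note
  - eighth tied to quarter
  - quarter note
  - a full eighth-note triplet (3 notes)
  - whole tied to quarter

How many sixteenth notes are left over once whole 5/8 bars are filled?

9

One bar of 5/8 = 10 sixteenth notes.
Working in sixteenth notes: quarter = 4; quarter = 4; quarter = 4; a full sixteenth-note quintuplet (5 notes) (five quintuplet sixteenths span one quarter) = 4; whole note = 16; dotted eighth note = 3; eighth tied to quarter (eighth + quarter) = 6; quarter note = 4; a full eighth-note triplet (3 notes) (three triplet eighths span one quarter) = 4; whole tied to quarter (whole + quarter) = 20.
Adding: 4 + 4 + 4 + 4 + 16 + 3 + 6 + 4 + 4 + 20 = 69.
69 ÷ 10 = 6 complete bars with 9 sixteenth notes remaining.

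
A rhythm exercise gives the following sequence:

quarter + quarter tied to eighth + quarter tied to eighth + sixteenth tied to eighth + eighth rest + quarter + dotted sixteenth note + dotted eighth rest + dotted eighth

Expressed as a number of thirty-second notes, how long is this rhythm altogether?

In thirty-second notes: quarter = 8; quarter tied to eighth (quarter + eighth) = 12; quarter tied to eighth (quarter + eighth) = 12; sixteenth tied to eighth (sixteenth + eighth) = 6; eighth rest = 4; quarter = 8; dotted sixteenth note = 3; dotted eighth rest = 6; dotted eighth = 6.
Adding: 8 + 12 + 12 + 6 + 4 + 8 + 3 + 6 + 6 = 65 thirty-second notes.

65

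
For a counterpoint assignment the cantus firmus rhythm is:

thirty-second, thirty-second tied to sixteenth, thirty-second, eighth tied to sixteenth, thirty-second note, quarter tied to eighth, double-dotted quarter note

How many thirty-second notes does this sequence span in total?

Convert each value to thirty-second notes: thirty-second = 1; thirty-second tied to sixteenth (thirty-second + sixteenth) = 3; thirty-second = 1; eighth tied to sixteenth (eighth + sixteenth) = 6; thirty-second note = 1; quarter tied to eighth (quarter + eighth) = 12; double-dotted quarter note = 14.
Total: 1 + 3 + 1 + 6 + 1 + 12 + 14 = 38 thirty-second notes.

38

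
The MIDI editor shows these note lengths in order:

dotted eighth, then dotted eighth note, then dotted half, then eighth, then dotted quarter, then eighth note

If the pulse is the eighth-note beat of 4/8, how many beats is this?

14

One eighth-note beat = 2 sixteenth notes.
Convert each value to sixteenth notes: dotted eighth = 3; dotted eighth note = 3; dotted half = 12; eighth = 2; dotted quarter = 6; eighth note = 2.
Adding: 3 + 3 + 12 + 2 + 6 + 2 = 28.
28 ÷ 2 = 14 beats.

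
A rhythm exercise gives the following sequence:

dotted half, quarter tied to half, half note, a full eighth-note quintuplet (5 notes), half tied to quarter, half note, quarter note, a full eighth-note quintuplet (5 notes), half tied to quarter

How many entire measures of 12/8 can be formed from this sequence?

One bar of 12/8 = 6 quarter notes.
Convert each value to quarter notes: dotted half = 3; quarter tied to half (quarter + half) = 3; half note = 2; a full eighth-note quintuplet (5 notes) (five quintuplet eighths span one half) = 2; half tied to quarter (half + quarter) = 3; half note = 2; quarter note = 1; a full eighth-note quintuplet (5 notes) (five quintuplet eighths span one half) = 2; half tied to quarter (half + quarter) = 3.
Sum: 3 + 3 + 2 + 2 + 3 + 2 + 1 + 2 + 3 = 21.
21 ÷ 6 = 3 complete bars with 3 left over.

3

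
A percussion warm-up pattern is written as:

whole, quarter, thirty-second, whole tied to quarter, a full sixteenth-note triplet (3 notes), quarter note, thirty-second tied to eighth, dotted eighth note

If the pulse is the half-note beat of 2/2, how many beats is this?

One half-note beat = 16 thirty-second notes.
Working in thirty-second notes: whole = 32; quarter = 8; thirty-second = 1; whole tied to quarter (whole + quarter) = 40; a full sixteenth-note triplet (3 notes) (three triplet sixteenths span one eighth) = 4; quarter note = 8; thirty-second tied to eighth (thirty-second + eighth) = 5; dotted eighth note = 6.
Total: 32 + 8 + 1 + 40 + 4 + 8 + 5 + 6 = 104.
104 ÷ 16 = 6.5 beats.

6.5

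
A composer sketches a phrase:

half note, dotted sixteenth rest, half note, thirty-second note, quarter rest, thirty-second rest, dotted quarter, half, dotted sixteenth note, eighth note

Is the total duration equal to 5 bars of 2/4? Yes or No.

One bar of 2/4 = 16 thirty-second notes, so 5 bars = 80.
Working in thirty-second notes: half note = 16; dotted sixteenth rest = 3; half note = 16; thirty-second note = 1; quarter rest = 8; thirty-second rest = 1; dotted quarter = 12; half = 16; dotted sixteenth note = 3; eighth note = 4.
Altogether 16 + 3 + 16 + 1 + 8 + 1 + 12 + 16 + 3 + 4 = 80.
80 equals 80, so the answer is Yes.

Yes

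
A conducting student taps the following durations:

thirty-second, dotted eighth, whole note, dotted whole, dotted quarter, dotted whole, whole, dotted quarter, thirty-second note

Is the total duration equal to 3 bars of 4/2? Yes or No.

One bar of 4/2 = 64 thirty-second notes, so 3 bars = 192.
Convert each value to thirty-second notes: thirty-second = 1; dotted eighth = 6; whole note = 32; dotted whole = 48; dotted quarter = 12; dotted whole = 48; whole = 32; dotted quarter = 12; thirty-second note = 1.
Sum: 1 + 6 + 32 + 48 + 12 + 48 + 32 + 12 + 1 = 192.
192 equals 192, so the answer is Yes.

Yes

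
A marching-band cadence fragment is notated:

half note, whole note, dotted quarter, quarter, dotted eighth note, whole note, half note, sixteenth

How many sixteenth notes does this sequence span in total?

62

Working in sixteenth notes: half note = 8; whole note = 16; dotted quarter = 6; quarter = 4; dotted eighth note = 3; whole note = 16; half note = 8; sixteenth = 1.
Altogether 8 + 16 + 6 + 4 + 3 + 16 + 8 + 1 = 62 sixteenth notes.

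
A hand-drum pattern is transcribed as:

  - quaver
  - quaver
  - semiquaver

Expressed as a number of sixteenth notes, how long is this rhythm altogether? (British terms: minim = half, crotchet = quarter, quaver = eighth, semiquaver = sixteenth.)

Convert each value to sixteenth notes: quaver = 2; quaver = 2; semiquaver = 1.
Sum: 2 + 2 + 1 = 5 sixteenth notes.

5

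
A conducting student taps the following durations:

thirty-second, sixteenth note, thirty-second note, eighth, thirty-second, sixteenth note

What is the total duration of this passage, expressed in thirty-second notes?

In thirty-second notes: thirty-second = 1; sixteenth note = 2; thirty-second note = 1; eighth = 4; thirty-second = 1; sixteenth note = 2.
Adding: 1 + 2 + 1 + 4 + 1 + 2 = 11 thirty-second notes.

11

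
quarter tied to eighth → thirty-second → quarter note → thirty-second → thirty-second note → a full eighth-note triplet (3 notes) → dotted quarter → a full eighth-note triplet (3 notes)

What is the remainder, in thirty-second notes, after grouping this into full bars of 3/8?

One bar of 3/8 = 12 thirty-second notes.
Express everything in thirty-second notes: quarter tied to eighth (quarter + eighth) = 12; thirty-second = 1; quarter note = 8; thirty-second = 1; thirty-second note = 1; a full eighth-note triplet (3 notes) (three triplet eighths span one quarter) = 8; dotted quarter = 12; a full eighth-note triplet (3 notes) (three triplet eighths span one quarter) = 8.
Total: 12 + 1 + 8 + 1 + 1 + 8 + 12 + 8 = 51.
51 ÷ 12 = 4 complete bars with 3 thirty-second notes remaining.

3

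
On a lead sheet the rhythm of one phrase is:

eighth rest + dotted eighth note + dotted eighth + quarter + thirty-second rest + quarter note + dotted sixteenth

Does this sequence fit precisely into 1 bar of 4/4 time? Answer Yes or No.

No

One bar of 4/4 = 32 thirty-second notes.
Express everything in thirty-second notes: eighth rest = 4; dotted eighth note = 6; dotted eighth = 6; quarter = 8; thirty-second rest = 1; quarter note = 8; dotted sixteenth = 3.
Adding: 4 + 6 + 6 + 8 + 1 + 8 + 3 = 36.
36 exceeds 32, so the answer is No.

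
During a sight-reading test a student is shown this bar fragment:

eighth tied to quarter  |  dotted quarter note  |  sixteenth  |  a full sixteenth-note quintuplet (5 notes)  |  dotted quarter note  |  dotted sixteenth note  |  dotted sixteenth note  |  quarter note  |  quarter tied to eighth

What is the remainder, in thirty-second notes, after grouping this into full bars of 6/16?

0

One bar of 6/16 = 12 thirty-second notes.
Working in thirty-second notes: eighth tied to quarter (eighth + quarter) = 12; dotted quarter note = 12; sixteenth = 2; a full sixteenth-note quintuplet (5 notes) (five quintuplet sixteenths span one quarter) = 8; dotted quarter note = 12; dotted sixteenth note = 3; dotted sixteenth note = 3; quarter note = 8; quarter tied to eighth (quarter + eighth) = 12.
Altogether 12 + 12 + 2 + 8 + 12 + 3 + 3 + 8 + 12 = 72.
72 ÷ 12 = 6 complete bars with 0 thirty-second notes remaining.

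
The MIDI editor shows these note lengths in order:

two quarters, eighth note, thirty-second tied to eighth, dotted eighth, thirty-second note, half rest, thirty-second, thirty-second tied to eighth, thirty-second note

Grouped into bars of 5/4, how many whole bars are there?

One bar of 5/4 = 40 thirty-second notes.
Each duration in thirty-second notes: quarter = 8; quarter = 8; eighth note = 4; thirty-second tied to eighth (thirty-second + eighth) = 5; dotted eighth = 6; thirty-second note = 1; half rest = 16; thirty-second = 1; thirty-second tied to eighth (thirty-second + eighth) = 5; thirty-second note = 1.
Total: 8 + 8 + 4 + 5 + 6 + 1 + 16 + 1 + 5 + 1 = 55.
55 ÷ 40 = 1 complete bar with 15 left over.

1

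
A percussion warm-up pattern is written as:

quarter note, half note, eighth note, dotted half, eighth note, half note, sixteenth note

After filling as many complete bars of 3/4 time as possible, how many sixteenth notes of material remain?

1

One bar of 3/4 = 12 sixteenth notes.
Each duration in sixteenth notes: quarter note = 4; half note = 8; eighth note = 2; dotted half = 12; eighth note = 2; half note = 8; sixteenth note = 1.
Total: 4 + 8 + 2 + 12 + 2 + 8 + 1 = 37.
37 ÷ 12 = 3 complete bars with 1 sixteenth note remaining.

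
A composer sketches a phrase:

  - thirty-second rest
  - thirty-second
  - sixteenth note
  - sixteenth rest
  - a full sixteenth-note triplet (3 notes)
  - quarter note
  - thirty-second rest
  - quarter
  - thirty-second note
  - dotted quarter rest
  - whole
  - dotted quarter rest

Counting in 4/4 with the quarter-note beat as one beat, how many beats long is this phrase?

One quarter-note beat = 8 thirty-second notes.
Convert each value to thirty-second notes: thirty-second rest = 1; thirty-second = 1; sixteenth note = 2; sixteenth rest = 2; a full sixteenth-note triplet (3 notes) (three triplet sixteenths span one eighth) = 4; quarter note = 8; thirty-second rest = 1; quarter = 8; thirty-second note = 1; dotted quarter rest = 12; whole = 32; dotted quarter rest = 12.
Altogether 1 + 1 + 2 + 2 + 4 + 8 + 1 + 8 + 1 + 12 + 32 + 12 = 84.
84 ÷ 8 = 10.5 beats.

10.5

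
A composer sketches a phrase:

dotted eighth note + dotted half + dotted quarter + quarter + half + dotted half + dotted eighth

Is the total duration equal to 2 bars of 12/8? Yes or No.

One bar of 12/8 = 24 sixteenth notes, so 2 bars = 48.
Express everything in sixteenth notes: dotted eighth note = 3; dotted half = 12; dotted quarter = 6; quarter = 4; half = 8; dotted half = 12; dotted eighth = 3.
Altogether 3 + 12 + 6 + 4 + 8 + 12 + 3 = 48.
48 equals 48, so the answer is Yes.

Yes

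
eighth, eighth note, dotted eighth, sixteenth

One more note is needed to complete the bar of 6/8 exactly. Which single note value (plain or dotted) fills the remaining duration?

quarter note

The bar of 6/8 = 12 sixteenth notes.
Working in sixteenth notes: eighth = 2; eighth note = 2; dotted eighth = 3; sixteenth = 1.
Adding: 2 + 2 + 3 + 1 = 8.
Remaining: 12 − 8 = 4 sixteenth notes, which is a quarter note.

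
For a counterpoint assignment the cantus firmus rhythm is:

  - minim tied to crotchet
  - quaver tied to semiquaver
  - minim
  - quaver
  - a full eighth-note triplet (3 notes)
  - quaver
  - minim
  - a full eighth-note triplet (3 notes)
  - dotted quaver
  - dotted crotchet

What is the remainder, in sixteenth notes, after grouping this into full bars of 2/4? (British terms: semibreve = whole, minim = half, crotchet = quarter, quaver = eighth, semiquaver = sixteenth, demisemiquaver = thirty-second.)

4

One bar of 2/4 = 8 sixteenth notes.
Express everything in sixteenth notes: minim tied to crotchet (minim + crotchet) = 12; quaver tied to semiquaver (quaver + semiquaver) = 3; minim = 8; quaver = 2; a full eighth-note triplet (3 notes) (three triplet eighths span one quarter) = 4; quaver = 2; minim = 8; a full eighth-note triplet (3 notes) (three triplet eighths span one quarter) = 4; dotted quaver = 3; dotted crotchet = 6.
Altogether 12 + 3 + 8 + 2 + 4 + 2 + 8 + 4 + 3 + 6 = 52.
52 ÷ 8 = 6 complete bars with 4 sixteenth notes remaining.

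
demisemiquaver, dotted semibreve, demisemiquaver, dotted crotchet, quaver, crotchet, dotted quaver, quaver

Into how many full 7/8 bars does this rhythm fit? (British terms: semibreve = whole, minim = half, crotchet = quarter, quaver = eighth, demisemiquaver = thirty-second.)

3

One bar of 7/8 = 28 thirty-second notes.
Each duration in thirty-second notes: demisemiquaver = 1; dotted semibreve = 48; demisemiquaver = 1; dotted crotchet = 12; quaver = 4; crotchet = 8; dotted quaver = 6; quaver = 4.
Sum: 1 + 48 + 1 + 12 + 4 + 8 + 6 + 4 = 84.
84 ÷ 28 = 3 complete bars with 0 left over.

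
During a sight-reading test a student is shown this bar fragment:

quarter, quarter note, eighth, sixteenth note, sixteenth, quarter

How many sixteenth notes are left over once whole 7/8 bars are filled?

One bar of 7/8 = 14 sixteenth notes.
Working in sixteenth notes: quarter = 4; quarter note = 4; eighth = 2; sixteenth note = 1; sixteenth = 1; quarter = 4.
Sum: 4 + 4 + 2 + 1 + 1 + 4 = 16.
16 ÷ 14 = 1 complete bar with 2 sixteenth notes remaining.

2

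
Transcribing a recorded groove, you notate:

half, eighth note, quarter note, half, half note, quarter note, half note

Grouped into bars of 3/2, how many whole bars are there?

1

One bar of 3/2 = 12 eighth notes.
In eighth notes: half = 4; eighth note = 1; quarter note = 2; half = 4; half note = 4; quarter note = 2; half note = 4.
Altogether 4 + 1 + 2 + 4 + 4 + 2 + 4 = 21.
21 ÷ 12 = 1 complete bar with 9 left over.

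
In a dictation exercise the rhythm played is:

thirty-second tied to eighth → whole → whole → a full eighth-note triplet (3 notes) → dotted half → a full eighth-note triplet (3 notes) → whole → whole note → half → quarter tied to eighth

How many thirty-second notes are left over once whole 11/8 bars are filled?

One bar of 11/8 = 44 thirty-second notes.
Each duration in thirty-second notes: thirty-second tied to eighth (thirty-second + eighth) = 5; whole = 32; whole = 32; a full eighth-note triplet (3 notes) (three triplet eighths span one quarter) = 8; dotted half = 24; a full eighth-note triplet (3 notes) (three triplet eighths span one quarter) = 8; whole = 32; whole note = 32; half = 16; quarter tied to eighth (quarter + eighth) = 12.
Altogether 5 + 32 + 32 + 8 + 24 + 8 + 32 + 32 + 16 + 12 = 201.
201 ÷ 44 = 4 complete bars with 25 thirty-second notes remaining.

25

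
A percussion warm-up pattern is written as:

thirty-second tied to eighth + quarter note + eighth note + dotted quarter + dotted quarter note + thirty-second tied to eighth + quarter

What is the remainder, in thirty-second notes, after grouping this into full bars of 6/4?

6

One bar of 6/4 = 48 thirty-second notes.
Each duration in thirty-second notes: thirty-second tied to eighth (thirty-second + eighth) = 5; quarter note = 8; eighth note = 4; dotted quarter = 12; dotted quarter note = 12; thirty-second tied to eighth (thirty-second + eighth) = 5; quarter = 8.
Total: 5 + 8 + 4 + 12 + 12 + 5 + 8 = 54.
54 ÷ 48 = 1 complete bar with 6 thirty-second notes remaining.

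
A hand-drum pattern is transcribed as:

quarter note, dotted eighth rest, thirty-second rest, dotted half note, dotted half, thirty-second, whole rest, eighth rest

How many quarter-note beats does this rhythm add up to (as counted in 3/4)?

One quarter-note beat = 8 thirty-second notes.
Each duration in thirty-second notes: quarter note = 8; dotted eighth rest = 6; thirty-second rest = 1; dotted half note = 24; dotted half = 24; thirty-second = 1; whole rest = 32; eighth rest = 4.
Sum: 8 + 6 + 1 + 24 + 24 + 1 + 32 + 4 = 100.
100 ÷ 8 = 12.5 beats.

12.5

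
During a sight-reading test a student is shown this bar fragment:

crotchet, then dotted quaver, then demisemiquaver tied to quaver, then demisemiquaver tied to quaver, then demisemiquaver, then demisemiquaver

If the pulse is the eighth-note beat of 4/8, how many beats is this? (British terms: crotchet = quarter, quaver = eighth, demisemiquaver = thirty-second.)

6.5

One eighth-note beat = 4 thirty-second notes.
Express everything in thirty-second notes: crotchet = 8; dotted quaver = 6; demisemiquaver tied to quaver (demisemiquaver + quaver) = 5; demisemiquaver tied to quaver (demisemiquaver + quaver) = 5; demisemiquaver = 1; demisemiquaver = 1.
Adding: 8 + 6 + 5 + 5 + 1 + 1 = 26.
26 ÷ 4 = 6.5 beats.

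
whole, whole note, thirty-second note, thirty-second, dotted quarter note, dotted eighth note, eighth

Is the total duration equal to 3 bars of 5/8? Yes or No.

No

One bar of 5/8 = 20 thirty-second notes, so 3 bars = 60.
Express everything in thirty-second notes: whole = 32; whole note = 32; thirty-second note = 1; thirty-second = 1; dotted quarter note = 12; dotted eighth note = 6; eighth = 4.
Sum: 32 + 32 + 1 + 1 + 12 + 6 + 4 = 88.
88 exceeds 60, so the answer is No.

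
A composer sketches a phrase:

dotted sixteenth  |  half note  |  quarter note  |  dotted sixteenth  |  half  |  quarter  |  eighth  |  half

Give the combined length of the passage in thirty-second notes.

74

Working in thirty-second notes: dotted sixteenth = 3; half note = 16; quarter note = 8; dotted sixteenth = 3; half = 16; quarter = 8; eighth = 4; half = 16.
Total: 3 + 16 + 8 + 3 + 16 + 8 + 4 + 16 = 74 thirty-second notes.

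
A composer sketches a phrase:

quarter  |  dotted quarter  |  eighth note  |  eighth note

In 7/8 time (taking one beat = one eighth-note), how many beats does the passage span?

7

One eighth-note beat = 2 sixteenth notes.
Each duration in sixteenth notes: quarter = 4; dotted quarter = 6; eighth note = 2; eighth note = 2.
Total: 4 + 6 + 2 + 2 = 14.
14 ÷ 2 = 7 beats.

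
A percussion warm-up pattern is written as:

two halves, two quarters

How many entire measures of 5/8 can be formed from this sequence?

One bar of 5/8 = 5 eighth notes.
Each duration in eighth notes: half = 4; half = 4; quarter = 2; quarter = 2.
Adding: 4 + 4 + 2 + 2 = 12.
12 ÷ 5 = 2 complete bars with 2 left over.

2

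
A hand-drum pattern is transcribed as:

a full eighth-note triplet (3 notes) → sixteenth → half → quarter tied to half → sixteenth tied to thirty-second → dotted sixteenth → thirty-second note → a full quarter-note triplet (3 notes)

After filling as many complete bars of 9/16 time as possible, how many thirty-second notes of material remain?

One bar of 9/16 = 18 thirty-second notes.
In thirty-second notes: a full eighth-note triplet (3 notes) (three triplet eighths span one quarter) = 8; sixteenth = 2; half = 16; quarter tied to half (quarter + half) = 24; sixteenth tied to thirty-second (sixteenth + thirty-second) = 3; dotted sixteenth = 3; thirty-second note = 1; a full quarter-note triplet (3 notes) (three triplet quarters span one half) = 16.
Sum: 8 + 2 + 16 + 24 + 3 + 3 + 1 + 16 = 73.
73 ÷ 18 = 4 complete bars with 1 thirty-second note remaining.

1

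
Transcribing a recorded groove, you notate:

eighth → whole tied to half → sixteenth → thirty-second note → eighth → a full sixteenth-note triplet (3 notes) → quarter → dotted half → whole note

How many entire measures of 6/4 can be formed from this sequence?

2

One bar of 6/4 = 48 thirty-second notes.
Convert each value to thirty-second notes: eighth = 4; whole tied to half (whole + half) = 48; sixteenth = 2; thirty-second note = 1; eighth = 4; a full sixteenth-note triplet (3 notes) (three triplet sixteenths span one eighth) = 4; quarter = 8; dotted half = 24; whole note = 32.
Sum: 4 + 48 + 2 + 1 + 4 + 4 + 8 + 24 + 32 = 127.
127 ÷ 48 = 2 complete bars with 31 left over.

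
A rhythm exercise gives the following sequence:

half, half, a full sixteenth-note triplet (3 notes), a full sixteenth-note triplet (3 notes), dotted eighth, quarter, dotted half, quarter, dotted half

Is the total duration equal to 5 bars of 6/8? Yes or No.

One bar of 6/8 = 12 sixteenth notes, so 5 bars = 60.
Each duration in sixteenth notes: half = 8; half = 8; a full sixteenth-note triplet (3 notes) (three triplet sixteenths span one eighth) = 2; a full sixteenth-note triplet (3 notes) (three triplet sixteenths span one eighth) = 2; dotted eighth = 3; quarter = 4; dotted half = 12; quarter = 4; dotted half = 12.
Total: 8 + 8 + 2 + 2 + 3 + 4 + 12 + 4 + 12 = 55.
55 falls short of 60, so the answer is No.

No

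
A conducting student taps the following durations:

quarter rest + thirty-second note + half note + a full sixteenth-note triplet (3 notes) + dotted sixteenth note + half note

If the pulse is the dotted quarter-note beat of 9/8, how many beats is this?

4

One dotted quarter-note beat = 12 thirty-second notes.
In thirty-second notes: quarter rest = 8; thirty-second note = 1; half note = 16; a full sixteenth-note triplet (3 notes) (three triplet sixteenths span one eighth) = 4; dotted sixteenth note = 3; half note = 16.
Altogether 8 + 1 + 16 + 4 + 3 + 16 = 48.
48 ÷ 12 = 4 beats.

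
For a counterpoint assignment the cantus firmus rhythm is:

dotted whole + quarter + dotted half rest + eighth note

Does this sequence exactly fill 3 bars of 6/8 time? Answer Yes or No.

No

One bar of 6/8 = 6 eighth notes, so 3 bars = 18.
In eighth notes: dotted whole = 12; quarter = 2; dotted half rest = 6; eighth note = 1.
Adding: 12 + 2 + 6 + 1 = 21.
21 exceeds 18, so the answer is No.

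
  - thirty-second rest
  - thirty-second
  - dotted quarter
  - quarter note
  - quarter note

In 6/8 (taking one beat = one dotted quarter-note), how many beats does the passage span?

One dotted quarter-note beat = 12 thirty-second notes.
Working in thirty-second notes: thirty-second rest = 1; thirty-second = 1; dotted quarter = 12; quarter note = 8; quarter note = 8.
Altogether 1 + 1 + 12 + 8 + 8 = 30.
30 ÷ 12 = 2.5 beats.

2.5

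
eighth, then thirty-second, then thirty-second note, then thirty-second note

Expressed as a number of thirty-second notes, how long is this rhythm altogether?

In thirty-second notes: eighth = 4; thirty-second = 1; thirty-second note = 1; thirty-second note = 1.
Sum: 4 + 1 + 1 + 1 = 7 thirty-second notes.

7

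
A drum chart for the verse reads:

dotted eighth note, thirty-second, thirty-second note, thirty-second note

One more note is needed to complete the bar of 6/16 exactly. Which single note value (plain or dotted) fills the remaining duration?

dotted sixteenth note

The bar of 6/16 = 12 thirty-second notes.
In thirty-second notes: dotted eighth note = 6; thirty-second = 1; thirty-second note = 1; thirty-second note = 1.
Altogether 6 + 1 + 1 + 1 = 9.
Remaining: 12 − 9 = 3 thirty-second notes, which is a dotted sixteenth note.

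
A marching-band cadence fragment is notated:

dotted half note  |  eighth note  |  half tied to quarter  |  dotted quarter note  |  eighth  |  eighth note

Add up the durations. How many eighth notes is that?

Convert each value to eighth notes: dotted half note = 6; eighth note = 1; half tied to quarter (half + quarter) = 6; dotted quarter note = 3; eighth = 1; eighth note = 1.
Adding: 6 + 1 + 6 + 3 + 1 + 1 = 18 eighth notes.

18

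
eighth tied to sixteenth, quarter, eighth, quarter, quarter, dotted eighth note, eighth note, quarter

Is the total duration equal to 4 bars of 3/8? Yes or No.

One bar of 3/8 = 6 sixteenth notes, so 4 bars = 24.
In sixteenth notes: eighth tied to sixteenth (eighth + sixteenth) = 3; quarter = 4; eighth = 2; quarter = 4; quarter = 4; dotted eighth note = 3; eighth note = 2; quarter = 4.
Altogether 3 + 4 + 2 + 4 + 4 + 3 + 2 + 4 = 26.
26 exceeds 24, so the answer is No.

No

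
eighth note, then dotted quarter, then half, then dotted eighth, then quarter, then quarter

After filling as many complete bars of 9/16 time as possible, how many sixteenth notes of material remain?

0

One bar of 9/16 = 9 sixteenth notes.
Convert each value to sixteenth notes: eighth note = 2; dotted quarter = 6; half = 8; dotted eighth = 3; quarter = 4; quarter = 4.
Adding: 2 + 6 + 8 + 3 + 4 + 4 = 27.
27 ÷ 9 = 3 complete bars with 0 sixteenth notes remaining.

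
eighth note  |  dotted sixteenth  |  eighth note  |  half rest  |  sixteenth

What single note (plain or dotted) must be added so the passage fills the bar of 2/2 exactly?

The bar of 2/2 = 32 thirty-second notes.
Convert each value to thirty-second notes: eighth note = 4; dotted sixteenth = 3; eighth note = 4; half rest = 16; sixteenth = 2.
Altogether 4 + 3 + 4 + 16 + 2 = 29.
Remaining: 32 − 29 = 3 thirty-second notes, which is a dotted sixteenth note.

dotted sixteenth note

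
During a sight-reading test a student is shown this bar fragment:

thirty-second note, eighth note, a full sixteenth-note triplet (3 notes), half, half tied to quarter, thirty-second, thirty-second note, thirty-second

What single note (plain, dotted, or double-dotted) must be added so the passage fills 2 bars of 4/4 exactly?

2 bars of 4/4 = 64 thirty-second notes.
In thirty-second notes: thirty-second note = 1; eighth note = 4; a full sixteenth-note triplet (3 notes) (three triplet sixteenths span one eighth) = 4; half = 16; half tied to quarter (half + quarter) = 24; thirty-second = 1; thirty-second note = 1; thirty-second = 1.
Total: 1 + 4 + 4 + 16 + 24 + 1 + 1 + 1 = 52.
Remaining: 64 − 52 = 12 thirty-second notes, which is a dotted quarter note.

dotted quarter note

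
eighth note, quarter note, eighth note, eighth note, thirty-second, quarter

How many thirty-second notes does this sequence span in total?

29

Convert each value to thirty-second notes: eighth note = 4; quarter note = 8; eighth note = 4; eighth note = 4; thirty-second = 1; quarter = 8.
Total: 4 + 8 + 4 + 4 + 1 + 8 = 29 thirty-second notes.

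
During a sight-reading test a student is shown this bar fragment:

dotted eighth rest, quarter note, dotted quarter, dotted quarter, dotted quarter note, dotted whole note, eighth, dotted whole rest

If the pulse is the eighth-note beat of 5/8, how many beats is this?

37.5

One eighth-note beat = 2 sixteenth notes.
In sixteenth notes: dotted eighth rest = 3; quarter note = 4; dotted quarter = 6; dotted quarter = 6; dotted quarter note = 6; dotted whole note = 24; eighth = 2; dotted whole rest = 24.
Sum: 3 + 4 + 6 + 6 + 6 + 24 + 2 + 24 = 75.
75 ÷ 2 = 37.5 beats.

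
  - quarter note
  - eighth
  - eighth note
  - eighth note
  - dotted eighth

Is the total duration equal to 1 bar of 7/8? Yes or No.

One bar of 7/8 = 14 sixteenth notes.
Working in sixteenth notes: quarter note = 4; eighth = 2; eighth note = 2; eighth note = 2; dotted eighth = 3.
Altogether 4 + 2 + 2 + 2 + 3 = 13.
13 falls short of 14, so the answer is No.

No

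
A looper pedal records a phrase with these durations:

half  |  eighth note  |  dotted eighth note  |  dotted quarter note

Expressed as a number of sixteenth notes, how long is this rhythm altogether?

Working in sixteenth notes: half = 8; eighth note = 2; dotted eighth note = 3; dotted quarter note = 6.
Adding: 8 + 2 + 3 + 6 = 19 sixteenth notes.

19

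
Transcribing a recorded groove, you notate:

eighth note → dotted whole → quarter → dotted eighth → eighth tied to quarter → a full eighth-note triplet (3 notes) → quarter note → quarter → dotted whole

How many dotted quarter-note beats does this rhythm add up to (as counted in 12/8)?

One dotted quarter-note beat = 6 sixteenth notes.
Express everything in sixteenth notes: eighth note = 2; dotted whole = 24; quarter = 4; dotted eighth = 3; eighth tied to quarter (eighth + quarter) = 6; a full eighth-note triplet (3 notes) (three triplet eighths span one quarter) = 4; quarter note = 4; quarter = 4; dotted whole = 24.
Sum: 2 + 24 + 4 + 3 + 6 + 4 + 4 + 4 + 24 = 75.
75 ÷ 6 = 12.5 beats.

12.5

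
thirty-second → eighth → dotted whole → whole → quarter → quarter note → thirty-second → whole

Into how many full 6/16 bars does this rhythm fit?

One bar of 6/16 = 12 thirty-second notes.
Convert each value to thirty-second notes: thirty-second = 1; eighth = 4; dotted whole = 48; whole = 32; quarter = 8; quarter note = 8; thirty-second = 1; whole = 32.
Altogether 1 + 4 + 48 + 32 + 8 + 8 + 1 + 32 = 134.
134 ÷ 12 = 11 complete bars with 2 left over.

11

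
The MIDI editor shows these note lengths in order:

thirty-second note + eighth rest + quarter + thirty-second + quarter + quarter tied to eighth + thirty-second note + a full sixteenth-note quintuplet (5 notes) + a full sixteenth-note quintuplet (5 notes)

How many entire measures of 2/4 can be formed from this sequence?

3

One bar of 2/4 = 16 thirty-second notes.
Express everything in thirty-second notes: thirty-second note = 1; eighth rest = 4; quarter = 8; thirty-second = 1; quarter = 8; quarter tied to eighth (quarter + eighth) = 12; thirty-second note = 1; a full sixteenth-note quintuplet (5 notes) (five quintuplet sixteenths span one quarter) = 8; a full sixteenth-note quintuplet (5 notes) (five quintuplet sixteenths span one quarter) = 8.
Altogether 1 + 4 + 8 + 1 + 8 + 12 + 1 + 8 + 8 = 51.
51 ÷ 16 = 3 complete bars with 3 left over.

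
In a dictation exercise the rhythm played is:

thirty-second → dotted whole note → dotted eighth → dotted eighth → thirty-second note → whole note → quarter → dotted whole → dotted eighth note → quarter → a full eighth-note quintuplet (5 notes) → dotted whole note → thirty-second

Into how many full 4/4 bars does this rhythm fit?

One bar of 4/4 = 32 thirty-second notes.
Working in thirty-second notes: thirty-second = 1; dotted whole note = 48; dotted eighth = 6; dotted eighth = 6; thirty-second note = 1; whole note = 32; quarter = 8; dotted whole = 48; dotted eighth note = 6; quarter = 8; a full eighth-note quintuplet (5 notes) (five quintuplet eighths span one half) = 16; dotted whole note = 48; thirty-second = 1.
Adding: 1 + 48 + 6 + 6 + 1 + 32 + 8 + 48 + 6 + 8 + 16 + 48 + 1 = 229.
229 ÷ 32 = 7 complete bars with 5 left over.

7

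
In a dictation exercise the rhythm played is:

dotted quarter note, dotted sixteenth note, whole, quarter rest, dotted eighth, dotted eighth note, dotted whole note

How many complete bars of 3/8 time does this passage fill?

One bar of 3/8 = 12 thirty-second notes.
Each duration in thirty-second notes: dotted quarter note = 12; dotted sixteenth note = 3; whole = 32; quarter rest = 8; dotted eighth = 6; dotted eighth note = 6; dotted whole note = 48.
Sum: 12 + 3 + 32 + 8 + 6 + 6 + 48 = 115.
115 ÷ 12 = 9 complete bars with 7 left over.

9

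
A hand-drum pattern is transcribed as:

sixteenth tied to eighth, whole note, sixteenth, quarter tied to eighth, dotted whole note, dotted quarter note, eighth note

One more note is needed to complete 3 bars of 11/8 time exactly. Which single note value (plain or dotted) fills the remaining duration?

half note

3 bars of 11/8 = 66 sixteenth notes.
Working in sixteenth notes: sixteenth tied to eighth (sixteenth + eighth) = 3; whole note = 16; sixteenth = 1; quarter tied to eighth (quarter + eighth) = 6; dotted whole note = 24; dotted quarter note = 6; eighth note = 2.
Sum: 3 + 16 + 1 + 6 + 24 + 6 + 2 = 58.
Remaining: 66 − 58 = 8 sixteenth notes, which is a half note.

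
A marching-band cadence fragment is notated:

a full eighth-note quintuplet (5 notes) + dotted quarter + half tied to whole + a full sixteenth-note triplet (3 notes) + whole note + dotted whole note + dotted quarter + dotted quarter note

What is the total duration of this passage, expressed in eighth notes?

In eighth notes: a full eighth-note quintuplet (5 notes) (five quintuplet eighths span one half) = 4; dotted quarter = 3; half tied to whole (half + whole) = 12; a full sixteenth-note triplet (3 notes) (three triplet sixteenths span one eighth) = 1; whole note = 8; dotted whole note = 12; dotted quarter = 3; dotted quarter note = 3.
Total: 4 + 3 + 12 + 1 + 8 + 12 + 3 + 3 = 46 eighth notes.

46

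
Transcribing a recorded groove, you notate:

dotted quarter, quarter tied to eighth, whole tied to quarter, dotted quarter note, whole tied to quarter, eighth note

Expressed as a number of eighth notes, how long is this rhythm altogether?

Each duration in eighth notes: dotted quarter = 3; quarter tied to eighth (quarter + eighth) = 3; whole tied to quarter (whole + quarter) = 10; dotted quarter note = 3; whole tied to quarter (whole + quarter) = 10; eighth note = 1.
Sum: 3 + 3 + 10 + 3 + 10 + 1 = 30 eighth notes.

30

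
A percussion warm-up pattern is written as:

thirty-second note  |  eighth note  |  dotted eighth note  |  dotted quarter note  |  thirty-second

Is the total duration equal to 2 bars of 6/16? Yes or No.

Yes

One bar of 6/16 = 12 thirty-second notes, so 2 bars = 24.
Each duration in thirty-second notes: thirty-second note = 1; eighth note = 4; dotted eighth note = 6; dotted quarter note = 12; thirty-second = 1.
Sum: 1 + 4 + 6 + 12 + 1 = 24.
24 equals 24, so the answer is Yes.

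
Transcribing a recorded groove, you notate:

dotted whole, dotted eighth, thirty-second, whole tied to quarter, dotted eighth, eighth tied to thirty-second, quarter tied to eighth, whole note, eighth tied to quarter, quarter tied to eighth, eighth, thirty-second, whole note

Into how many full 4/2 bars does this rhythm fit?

One bar of 4/2 = 64 thirty-second notes.
Express everything in thirty-second notes: dotted whole = 48; dotted eighth = 6; thirty-second = 1; whole tied to quarter (whole + quarter) = 40; dotted eighth = 6; eighth tied to thirty-second (eighth + thirty-second) = 5; quarter tied to eighth (quarter + eighth) = 12; whole note = 32; eighth tied to quarter (eighth + quarter) = 12; quarter tied to eighth (quarter + eighth) = 12; eighth = 4; thirty-second = 1; whole note = 32.
Altogether 48 + 6 + 1 + 40 + 6 + 5 + 12 + 32 + 12 + 12 + 4 + 1 + 32 = 211.
211 ÷ 64 = 3 complete bars with 19 left over.

3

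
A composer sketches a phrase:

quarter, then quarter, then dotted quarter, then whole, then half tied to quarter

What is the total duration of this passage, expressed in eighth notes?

Each duration in eighth notes: quarter = 2; quarter = 2; dotted quarter = 3; whole = 8; half tied to quarter (half + quarter) = 6.
Total: 2 + 2 + 3 + 8 + 6 = 21 eighth notes.

21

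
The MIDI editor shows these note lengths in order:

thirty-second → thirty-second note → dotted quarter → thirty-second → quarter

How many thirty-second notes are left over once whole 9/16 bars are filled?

5

One bar of 9/16 = 18 thirty-second notes.
Convert each value to thirty-second notes: thirty-second = 1; thirty-second note = 1; dotted quarter = 12; thirty-second = 1; quarter = 8.
Total: 1 + 1 + 12 + 1 + 8 = 23.
23 ÷ 18 = 1 complete bar with 5 thirty-second notes remaining.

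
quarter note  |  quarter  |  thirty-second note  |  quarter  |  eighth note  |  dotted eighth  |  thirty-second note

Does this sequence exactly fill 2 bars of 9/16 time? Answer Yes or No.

Yes

One bar of 9/16 = 18 thirty-second notes, so 2 bars = 36.
Express everything in thirty-second notes: quarter note = 8; quarter = 8; thirty-second note = 1; quarter = 8; eighth note = 4; dotted eighth = 6; thirty-second note = 1.
Sum: 8 + 8 + 1 + 8 + 4 + 6 + 1 = 36.
36 equals 36, so the answer is Yes.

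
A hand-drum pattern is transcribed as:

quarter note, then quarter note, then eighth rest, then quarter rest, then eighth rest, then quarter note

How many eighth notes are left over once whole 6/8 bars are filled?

4

One bar of 6/8 = 6 eighth notes.
Convert each value to eighth notes: quarter note = 2; quarter note = 2; eighth rest = 1; quarter rest = 2; eighth rest = 1; quarter note = 2.
Altogether 2 + 2 + 1 + 2 + 1 + 2 = 10.
10 ÷ 6 = 1 complete bar with 4 eighth notes remaining.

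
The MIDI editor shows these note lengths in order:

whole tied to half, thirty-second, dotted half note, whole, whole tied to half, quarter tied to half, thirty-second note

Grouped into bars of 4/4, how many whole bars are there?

One bar of 4/4 = 32 thirty-second notes.
Each duration in thirty-second notes: whole tied to half (whole + half) = 48; thirty-second = 1; dotted half note = 24; whole = 32; whole tied to half (whole + half) = 48; quarter tied to half (quarter + half) = 24; thirty-second note = 1.
Altogether 48 + 1 + 24 + 32 + 48 + 24 + 1 = 178.
178 ÷ 32 = 5 complete bars with 18 left over.

5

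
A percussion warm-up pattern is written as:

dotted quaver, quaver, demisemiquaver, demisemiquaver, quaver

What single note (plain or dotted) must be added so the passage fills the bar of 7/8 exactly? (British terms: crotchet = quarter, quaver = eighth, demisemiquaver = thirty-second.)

dotted quarter note

The bar of 7/8 = 28 thirty-second notes.
Express everything in thirty-second notes: dotted quaver = 6; quaver = 4; demisemiquaver = 1; demisemiquaver = 1; quaver = 4.
Altogether 6 + 4 + 1 + 1 + 4 = 16.
Remaining: 28 − 16 = 12 thirty-second notes, which is a dotted quarter note.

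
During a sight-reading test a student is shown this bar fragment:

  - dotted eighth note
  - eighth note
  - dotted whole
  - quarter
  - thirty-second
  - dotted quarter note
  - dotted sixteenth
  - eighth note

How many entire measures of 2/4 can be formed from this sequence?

One bar of 2/4 = 16 thirty-second notes.
In thirty-second notes: dotted eighth note = 6; eighth note = 4; dotted whole = 48; quarter = 8; thirty-second = 1; dotted quarter note = 12; dotted sixteenth = 3; eighth note = 4.
Total: 6 + 4 + 48 + 8 + 1 + 12 + 3 + 4 = 86.
86 ÷ 16 = 5 complete bars with 6 left over.

5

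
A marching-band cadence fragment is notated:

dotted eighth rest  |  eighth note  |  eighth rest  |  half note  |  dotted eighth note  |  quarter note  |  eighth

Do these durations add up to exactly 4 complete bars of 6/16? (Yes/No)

One bar of 6/16 = 6 sixteenth notes, so 4 bars = 24.
Express everything in sixteenth notes: dotted eighth rest = 3; eighth note = 2; eighth rest = 2; half note = 8; dotted eighth note = 3; quarter note = 4; eighth = 2.
Altogether 3 + 2 + 2 + 8 + 3 + 4 + 2 = 24.
24 equals 24, so the answer is Yes.

Yes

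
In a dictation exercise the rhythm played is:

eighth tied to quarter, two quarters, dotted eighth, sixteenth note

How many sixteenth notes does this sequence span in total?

18

Working in sixteenth notes: eighth tied to quarter (eighth + quarter) = 6; quarter = 4; quarter = 4; dotted eighth = 3; sixteenth note = 1.
Adding: 6 + 4 + 4 + 3 + 1 = 18 sixteenth notes.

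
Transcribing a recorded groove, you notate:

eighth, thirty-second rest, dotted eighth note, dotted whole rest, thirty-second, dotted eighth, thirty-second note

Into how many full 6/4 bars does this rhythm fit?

1

One bar of 6/4 = 48 thirty-second notes.
Express everything in thirty-second notes: eighth = 4; thirty-second rest = 1; dotted eighth note = 6; dotted whole rest = 48; thirty-second = 1; dotted eighth = 6; thirty-second note = 1.
Total: 4 + 1 + 6 + 48 + 1 + 6 + 1 = 67.
67 ÷ 48 = 1 complete bar with 19 left over.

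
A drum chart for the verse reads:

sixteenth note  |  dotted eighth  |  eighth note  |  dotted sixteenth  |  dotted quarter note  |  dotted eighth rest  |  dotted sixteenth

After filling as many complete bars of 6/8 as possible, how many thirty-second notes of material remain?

One bar of 6/8 = 24 thirty-second notes.
In thirty-second notes: sixteenth note = 2; dotted eighth = 6; eighth note = 4; dotted sixteenth = 3; dotted quarter note = 12; dotted eighth rest = 6; dotted sixteenth = 3.
Total: 2 + 6 + 4 + 3 + 12 + 6 + 3 = 36.
36 ÷ 24 = 1 complete bar with 12 thirty-second notes remaining.

12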